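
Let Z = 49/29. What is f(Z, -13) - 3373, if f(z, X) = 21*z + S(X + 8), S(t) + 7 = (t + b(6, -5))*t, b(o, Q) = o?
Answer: -97136/29 ≈ -3349.5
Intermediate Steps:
Z = 49/29 (Z = 49*(1/29) = 49/29 ≈ 1.6897)
S(t) = -7 + t*(6 + t) (S(t) = -7 + (t + 6)*t = -7 + (6 + t)*t = -7 + t*(6 + t))
f(z, X) = 41 + (8 + X)**2 + 6*X + 21*z (f(z, X) = 21*z + (-7 + (X + 8)**2 + 6*(X + 8)) = 21*z + (-7 + (8 + X)**2 + 6*(8 + X)) = 21*z + (-7 + (8 + X)**2 + (48 + 6*X)) = 21*z + (41 + (8 + X)**2 + 6*X) = 41 + (8 + X)**2 + 6*X + 21*z)
f(Z, -13) - 3373 = (105 + (-13)**2 + 21*(49/29) + 22*(-13)) - 3373 = (105 + 169 + 1029/29 - 286) - 3373 = 681/29 - 3373 = -97136/29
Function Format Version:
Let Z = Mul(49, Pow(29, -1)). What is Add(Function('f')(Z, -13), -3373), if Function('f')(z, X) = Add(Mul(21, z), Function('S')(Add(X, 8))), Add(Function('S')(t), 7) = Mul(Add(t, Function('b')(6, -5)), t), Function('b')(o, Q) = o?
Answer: Rational(-97136, 29) ≈ -3349.5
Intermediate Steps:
Z = Rational(49, 29) (Z = Mul(49, Rational(1, 29)) = Rational(49, 29) ≈ 1.6897)
Function('S')(t) = Add(-7, Mul(t, Add(6, t))) (Function('S')(t) = Add(-7, Mul(Add(t, 6), t)) = Add(-7, Mul(Add(6, t), t)) = Add(-7, Mul(t, Add(6, t))))
Function('f')(z, X) = Add(41, Pow(Add(8, X), 2), Mul(6, X), Mul(21, z)) (Function('f')(z, X) = Add(Mul(21, z), Add(-7, Pow(Add(X, 8), 2), Mul(6, Add(X, 8)))) = Add(Mul(21, z), Add(-7, Pow(Add(8, X), 2), Mul(6, Add(8, X)))) = Add(Mul(21, z), Add(-7, Pow(Add(8, X), 2), Add(48, Mul(6, X)))) = Add(Mul(21, z), Add(41, Pow(Add(8, X), 2), Mul(6, X))) = Add(41, Pow(Add(8, X), 2), Mul(6, X), Mul(21, z)))
Add(Function('f')(Z, -13), -3373) = Add(Add(105, Pow(-13, 2), Mul(21, Rational(49, 29)), Mul(22, -13)), -3373) = Add(Add(105, 169, Rational(1029, 29), -286), -3373) = Add(Rational(681, 29), -3373) = Rational(-97136, 29)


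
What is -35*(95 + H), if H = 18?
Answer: -3955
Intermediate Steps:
-35*(95 + H) = -35*(95 + 18) = -35*113 = -3955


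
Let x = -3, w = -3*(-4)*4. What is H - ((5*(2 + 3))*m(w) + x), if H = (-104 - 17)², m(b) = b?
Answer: 13444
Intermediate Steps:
w = 48 (w = 12*4 = 48)
H = 14641 (H = (-121)² = 14641)
H - ((5*(2 + 3))*m(w) + x) = 14641 - ((5*(2 + 3))*48 - 3) = 14641 - ((5*5)*48 - 3) = 14641 - (25*48 - 3) = 14641 - (1200 - 3) = 14641 - 1*1197 = 14641 - 1197 = 13444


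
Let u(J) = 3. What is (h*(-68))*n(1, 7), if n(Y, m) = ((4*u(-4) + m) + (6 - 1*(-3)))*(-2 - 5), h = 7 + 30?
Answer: 493136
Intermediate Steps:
h = 37
n(Y, m) = -147 - 7*m (n(Y, m) = ((4*3 + m) + (6 - 1*(-3)))*(-2 - 5) = ((12 + m) + (6 + 3))*(-7) = ((12 + m) + 9)*(-7) = (21 + m)*(-7) = -147 - 7*m)
(h*(-68))*n(1, 7) = (37*(-68))*(-147 - 7*7) = -2516*(-147 - 49) = -2516*(-196) = 493136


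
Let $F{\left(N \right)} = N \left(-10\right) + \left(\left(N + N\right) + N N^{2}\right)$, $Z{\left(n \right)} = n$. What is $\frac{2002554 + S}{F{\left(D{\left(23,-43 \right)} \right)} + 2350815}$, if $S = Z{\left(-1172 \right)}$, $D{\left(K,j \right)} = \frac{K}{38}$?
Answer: $\frac{109819833104}{128993667151} \approx 0.85136$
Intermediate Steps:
$D{\left(K,j \right)} = \frac{K}{38}$ ($D{\left(K,j \right)} = K \frac{1}{38} = \frac{K}{38}$)
$F{\left(N \right)} = N^{3} - 8 N$ ($F{\left(N \right)} = - 10 N + \left(2 N + N^{3}\right) = - 10 N + \left(N^{3} + 2 N\right) = N^{3} - 8 N$)
$S = -1172$
$\frac{2002554 + S}{F{\left(D{\left(23,-43 \right)} \right)} + 2350815} = \frac{2002554 - 1172}{\frac{1}{38} \cdot 23 \left(-8 + \left(\frac{1}{38} \cdot 23\right)^{2}\right) + 2350815} = \frac{2001382}{\frac{23 \left(-8 + \left(\frac{23}{38}\right)^{2}\right)}{38} + 2350815} = \frac{2001382}{\frac{23 \left(-8 + \frac{529}{1444}\right)}{38} + 2350815} = \frac{2001382}{\frac{23}{38} \left(- \frac{11023}{1444}\right) + 2350815} = \frac{2001382}{- \frac{253529}{54872} + 2350815} = \frac{2001382}{\frac{128993667151}{54872}} = 2001382 \cdot \frac{54872}{128993667151} = \frac{109819833104}{128993667151}$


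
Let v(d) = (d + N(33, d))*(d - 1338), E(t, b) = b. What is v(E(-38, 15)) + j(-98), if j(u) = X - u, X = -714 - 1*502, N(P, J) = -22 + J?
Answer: -11702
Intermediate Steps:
X = -1216 (X = -714 - 502 = -1216)
v(d) = (-1338 + d)*(-22 + 2*d) (v(d) = (d + (-22 + d))*(d - 1338) = (-22 + 2*d)*(-1338 + d) = (-1338 + d)*(-22 + 2*d))
j(u) = -1216 - u
v(E(-38, 15)) + j(-98) = (29436 - 2698*15 + 2*15**2) + (-1216 - 1*(-98)) = (29436 - 40470 + 2*225) + (-1216 + 98) = (29436 - 40470 + 450) - 1118 = -10584 - 1118 = -11702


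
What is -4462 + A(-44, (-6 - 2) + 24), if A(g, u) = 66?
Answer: -4396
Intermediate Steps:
-4462 + A(-44, (-6 - 2) + 24) = -4462 + 66 = -4396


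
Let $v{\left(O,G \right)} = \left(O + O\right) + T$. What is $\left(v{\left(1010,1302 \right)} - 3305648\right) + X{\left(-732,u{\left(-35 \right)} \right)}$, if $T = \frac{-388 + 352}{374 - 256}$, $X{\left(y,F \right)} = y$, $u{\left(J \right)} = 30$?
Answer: $- \frac{194957258}{59} \approx -3.3044 \cdot 10^{6}$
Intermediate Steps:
$T = - \frac{18}{59}$ ($T = - \frac{36}{118} = \left(-36\right) \frac{1}{118} = - \frac{18}{59} \approx -0.30508$)
$v{\left(O,G \right)} = - \frac{18}{59} + 2 O$ ($v{\left(O,G \right)} = \left(O + O\right) - \frac{18}{59} = 2 O - \frac{18}{59} = - \frac{18}{59} + 2 O$)
$\left(v{\left(1010,1302 \right)} - 3305648\right) + X{\left(-732,u{\left(-35 \right)} \right)} = \left(\left(- \frac{18}{59} + 2 \cdot 1010\right) - 3305648\right) - 732 = \left(\left(- \frac{18}{59} + 2020\right) - 3305648\right) - 732 = \left(\frac{119162}{59} - 3305648\right) - 732 = - \frac{194914070}{59} - 732 = - \frac{194957258}{59}$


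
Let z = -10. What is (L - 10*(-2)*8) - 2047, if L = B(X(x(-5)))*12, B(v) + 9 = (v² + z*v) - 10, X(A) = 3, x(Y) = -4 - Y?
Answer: -2367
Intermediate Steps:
B(v) = -19 + v² - 10*v (B(v) = -9 + ((v² - 10*v) - 10) = -9 + (-10 + v² - 10*v) = -19 + v² - 10*v)
L = -480 (L = (-19 + 3² - 10*3)*12 = (-19 + 9 - 30)*12 = -40*12 = -480)
(L - 10*(-2)*8) - 2047 = (-480 - 10*(-2)*8) - 2047 = (-480 + 20*8) - 2047 = (-480 + 160) - 2047 = -320 - 2047 = -2367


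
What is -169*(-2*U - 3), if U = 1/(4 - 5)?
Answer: 169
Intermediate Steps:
U = -1 (U = 1/(-1) = -1)
-169*(-2*U - 3) = -169*(-2*(-1) - 3) = -169*(2 - 3) = -169*(-1) = 169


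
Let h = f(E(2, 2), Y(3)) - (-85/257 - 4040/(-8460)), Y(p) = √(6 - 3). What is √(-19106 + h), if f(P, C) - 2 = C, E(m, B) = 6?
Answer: √(-25086040477337 + 1313120169*√3)/36237 ≈ 138.21*I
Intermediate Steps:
Y(p) = √3
f(P, C) = 2 + C
h = 201463/108711 + √3 (h = (2 + √3) - (-85/257 - 4040/(-8460)) = (2 + √3) - (-85*1/257 - 4040*(-1/8460)) = (2 + √3) - (-85/257 + 202/423) = (2 + √3) - 1*15959/108711 = (2 + √3) - 15959/108711 = 201463/108711 + √3 ≈ 3.5852)
√(-19106 + h) = √(-19106 + (201463/108711 + √3)) = √(-2076830903/108711 + √3)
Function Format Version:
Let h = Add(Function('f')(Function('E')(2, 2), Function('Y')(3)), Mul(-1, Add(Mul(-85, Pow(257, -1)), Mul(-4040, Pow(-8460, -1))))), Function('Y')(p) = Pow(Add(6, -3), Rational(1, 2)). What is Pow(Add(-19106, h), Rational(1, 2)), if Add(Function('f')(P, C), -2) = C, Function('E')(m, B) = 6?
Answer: Mul(Rational(1, 36237), Pow(Add(-25086040477337, Mul(1313120169, Pow(3, Rational(1, 2)))), Rational(1, 2))) ≈ Mul(138.21, I)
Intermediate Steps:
Function('Y')(p) = Pow(3, Rational(1, 2))
Function('f')(P, C) = Add(2, C)
h = Add(Rational(201463, 108711), Pow(3, Rational(1, 2))) (h = Add(Add(2, Pow(3, Rational(1, 2))), Mul(-1, Add(Mul(-85, Pow(257, -1)), Mul(-4040, Pow(-8460, -1))))) = Add(Add(2, Pow(3, Rational(1, 2))), Mul(-1, Add(Mul(-85, Rational(1, 257)), Mul(-4040, Rational(-1, 8460))))) = Add(Add(2, Pow(3, Rational(1, 2))), Mul(-1, Add(Rational(-85, 257), Rational(202, 423)))) = Add(Add(2, Pow(3, Rational(1, 2))), Mul(-1, Rational(15959, 108711))) = Add(Add(2, Pow(3, Rational(1, 2))), Rational(-15959, 108711)) = Add(Rational(201463, 108711), Pow(3, Rational(1, 2))) ≈ 3.5852)
Pow(Add(-19106, h), Rational(1, 2)) = Pow(Add(-19106, Add(Rational(201463, 108711), Pow(3, Rational(1, 2)))), Rational(1, 2)) = Pow(Add(Rational(-2076830903, 108711), Pow(3, Rational(1, 2))), Rational(1, 2))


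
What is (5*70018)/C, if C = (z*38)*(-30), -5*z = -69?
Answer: -175045/7866 ≈ -22.253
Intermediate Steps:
z = 69/5 (z = -⅕*(-69) = 69/5 ≈ 13.800)
C = -15732 (C = ((69/5)*38)*(-30) = (2622/5)*(-30) = -15732)
(5*70018)/C = (5*70018)/(-15732) = 350090*(-1/15732) = -175045/7866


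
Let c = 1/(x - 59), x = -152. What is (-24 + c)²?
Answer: 25654225/44521 ≈ 576.23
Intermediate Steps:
c = -1/211 (c = 1/(-152 - 59) = 1/(-211) = -1/211 ≈ -0.0047393)
(-24 + c)² = (-24 - 1/211)² = (-5065/211)² = 25654225/44521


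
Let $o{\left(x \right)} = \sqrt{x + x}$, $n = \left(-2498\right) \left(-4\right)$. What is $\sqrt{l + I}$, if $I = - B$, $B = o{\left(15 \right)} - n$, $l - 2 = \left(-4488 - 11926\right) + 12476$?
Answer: $\sqrt{6056 - \sqrt{30}} \approx 77.785$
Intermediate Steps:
$n = 9992$
$o{\left(x \right)} = \sqrt{2} \sqrt{x}$ ($o{\left(x \right)} = \sqrt{2 x} = \sqrt{2} \sqrt{x}$)
$l = -3936$ ($l = 2 + \left(\left(-4488 - 11926\right) + 12476\right) = 2 + \left(-16414 + 12476\right) = 2 - 3938 = -3936$)
$B = -9992 + \sqrt{30}$ ($B = \sqrt{2} \sqrt{15} - 9992 = \sqrt{30} - 9992 = -9992 + \sqrt{30} \approx -9986.5$)
$I = 9992 - \sqrt{30}$ ($I = - (-9992 + \sqrt{30}) = 9992 - \sqrt{30} \approx 9986.5$)
$\sqrt{l + I} = \sqrt{-3936 + \left(9992 - \sqrt{30}\right)} = \sqrt{6056 - \sqrt{30}}$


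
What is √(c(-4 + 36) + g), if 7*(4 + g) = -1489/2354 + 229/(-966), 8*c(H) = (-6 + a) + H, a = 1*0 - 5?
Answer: I*√7752379714662/2273964 ≈ 1.2244*I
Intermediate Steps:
a = -5 (a = 0 - 5 = -5)
c(H) = -11/8 + H/8 (c(H) = ((-6 - 5) + H)/8 = (-11 + H)/8 = -11/8 + H/8)
g = -16412108/3979437 (g = -4 + (-1489/2354 + 229/(-966))/7 = -4 + (-1489*1/2354 + 229*(-1/966))/7 = -4 + (-1489/2354 - 229/966)/7 = -4 + (⅐)*(-494360/568491) = -4 - 494360/3979437 = -16412108/3979437 ≈ -4.1242)
√(c(-4 + 36) + g) = √((-11/8 + (-4 + 36)/8) - 16412108/3979437) = √((-11/8 + (⅛)*32) - 16412108/3979437) = √((-11/8 + 4) - 16412108/3979437) = √(21/8 - 16412108/3979437) = √(-47728687/31835496) = I*√7752379714662/2273964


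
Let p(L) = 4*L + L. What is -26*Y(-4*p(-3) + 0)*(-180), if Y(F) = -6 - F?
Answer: -308880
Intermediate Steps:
p(L) = 5*L
-26*Y(-4*p(-3) + 0)*(-180) = -26*(-6 - (-20*(-3) + 0))*(-180) = -26*(-6 - (-4*(-15) + 0))*(-180) = -26*(-6 - (60 + 0))*(-180) = -26*(-6 - 1*60)*(-180) = -26*(-6 - 60)*(-180) = -26*(-66)*(-180) = 1716*(-180) = -308880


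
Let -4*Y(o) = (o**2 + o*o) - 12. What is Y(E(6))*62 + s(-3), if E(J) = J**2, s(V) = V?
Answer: -39993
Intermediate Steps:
Y(o) = 3 - o**2/2 (Y(o) = -((o**2 + o*o) - 12)/4 = -((o**2 + o**2) - 12)/4 = -(2*o**2 - 12)/4 = -(-12 + 2*o**2)/4 = 3 - o**2/2)
Y(E(6))*62 + s(-3) = (3 - (6**2)**2/2)*62 - 3 = (3 - 1/2*36**2)*62 - 3 = (3 - 1/2*1296)*62 - 3 = (3 - 648)*62 - 3 = -645*62 - 3 = -39990 - 3 = -39993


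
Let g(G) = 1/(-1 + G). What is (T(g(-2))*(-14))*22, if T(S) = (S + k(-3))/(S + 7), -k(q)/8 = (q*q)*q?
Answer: -49819/5 ≈ -9963.8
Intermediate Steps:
k(q) = -8*q³ (k(q) = -8*q*q*q = -8*q²*q = -8*q³)
T(S) = (216 + S)/(7 + S) (T(S) = (S - 8*(-3)³)/(S + 7) = (S - 8*(-27))/(7 + S) = (S + 216)/(7 + S) = (216 + S)/(7 + S))
(T(g(-2))*(-14))*22 = (((216 + 1/(-1 - 2))/(7 + 1/(-1 - 2)))*(-14))*22 = (((216 + 1/(-3))/(7 + 1/(-3)))*(-14))*22 = (((216 - ⅓)/(7 - ⅓))*(-14))*22 = (((647/3)/(20/3))*(-14))*22 = (((3/20)*(647/3))*(-14))*22 = ((647/20)*(-14))*22 = -4529/10*22 = -49819/5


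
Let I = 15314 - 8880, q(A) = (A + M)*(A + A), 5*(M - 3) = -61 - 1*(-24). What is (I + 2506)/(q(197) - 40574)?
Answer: 11175/44138 ≈ 0.25318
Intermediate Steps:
M = -22/5 (M = 3 + (-61 - 1*(-24))/5 = 3 + (-61 + 24)/5 = 3 + (1/5)*(-37) = 3 - 37/5 = -22/5 ≈ -4.4000)
q(A) = 2*A*(-22/5 + A) (q(A) = (A - 22/5)*(A + A) = (-22/5 + A)*(2*A) = 2*A*(-22/5 + A))
I = 6434
(I + 2506)/(q(197) - 40574) = (6434 + 2506)/((2/5)*197*(-22 + 5*197) - 40574) = 8940/((2/5)*197*(-22 + 985) - 40574) = 8940/((2/5)*197*963 - 40574) = 8940/(379422/5 - 40574) = 8940/(176552/5) = 8940*(5/176552) = 11175/44138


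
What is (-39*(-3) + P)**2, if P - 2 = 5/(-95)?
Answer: 5107600/361 ≈ 14148.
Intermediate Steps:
P = 37/19 (P = 2 + 5/(-95) = 2 + 5*(-1/95) = 2 - 1/19 = 37/19 ≈ 1.9474)
(-39*(-3) + P)**2 = (-39*(-3) + 37/19)**2 = (117 + 37/19)**2 = (2260/19)**2 = 5107600/361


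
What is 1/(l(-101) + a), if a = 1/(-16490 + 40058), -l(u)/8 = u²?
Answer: -23568/1923337343 ≈ -1.2254e-5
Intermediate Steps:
l(u) = -8*u²
a = 1/23568 ≈ 4.2430e-5
1/(l(-101) + a) = 1/(-8*(-101)² + 1/23568) = 1/(-8*10201 + 1/23568) = 1/(-81608 + 1/23568) = 1/(-1923337343/23568) = -23568/1923337343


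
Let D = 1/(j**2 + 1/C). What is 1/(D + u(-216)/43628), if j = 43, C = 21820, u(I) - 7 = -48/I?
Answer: 1218585846924/860777185 ≈ 1415.7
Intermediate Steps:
u(I) = 7 - 48/I
D = 21820/40345181 (D = 1/(43**2 + 1/21820) = 1/(1849 + 1/21820) = 1/(40345181/21820) = 21820/40345181 ≈ 0.00054083)
1/(D + u(-216)/43628) = 1/(21820/40345181 + (7 - 48/(-216))/43628) = 1/(21820/40345181 + (7 - 48*(-1/216))*(1/43628)) = 1/(21820/40345181 + (7 + 2/9)*(1/43628)) = 1/(21820/40345181 + (65/9)*(1/43628)) = 1/(21820/40345181 + 5/30204) = 1/(860777185/1218585846924) = 1218585846924/860777185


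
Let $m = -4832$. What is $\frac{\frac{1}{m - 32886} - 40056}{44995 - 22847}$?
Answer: $- \frac{1510832209}{835378264} \approx -1.8086$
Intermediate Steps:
$\frac{\frac{1}{m - 32886} - 40056}{44995 - 22847} = \frac{\frac{1}{-4832 - 32886} - 40056}{44995 - 22847} = \frac{\frac{1}{-37718} - 40056}{22148} = \left(- \frac{1}{37718} - 40056\right) \frac{1}{22148} = \left(- \frac{1510832209}{37718}\right) \frac{1}{22148} = - \frac{1510832209}{835378264}$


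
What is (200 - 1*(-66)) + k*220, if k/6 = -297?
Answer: -391774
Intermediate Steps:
k = -1782 (k = 6*(-297) = -1782)
(200 - 1*(-66)) + k*220 = (200 - 1*(-66)) - 1782*220 = (200 + 66) - 392040 = 266 - 392040 = -391774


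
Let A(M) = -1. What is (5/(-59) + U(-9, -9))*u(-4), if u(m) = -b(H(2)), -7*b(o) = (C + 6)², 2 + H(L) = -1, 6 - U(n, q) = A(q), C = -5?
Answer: 408/413 ≈ 0.98789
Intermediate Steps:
U(n, q) = 7 (U(n, q) = 6 - 1*(-1) = 6 + 1 = 7)
H(L) = -3 (H(L) = -2 - 1 = -3)
b(o) = -⅐ (b(o) = -(-5 + 6)²/7 = -⅐*1² = -⅐*1 = -⅐)
u(m) = ⅐ (u(m) = -1*(-⅐) = ⅐)
(5/(-59) + U(-9, -9))*u(-4) = (5/(-59) + 7)*(⅐) = (5*(-1/59) + 7)*(⅐) = (-5/59 + 7)*(⅐) = (408/59)*(⅐) = 408/413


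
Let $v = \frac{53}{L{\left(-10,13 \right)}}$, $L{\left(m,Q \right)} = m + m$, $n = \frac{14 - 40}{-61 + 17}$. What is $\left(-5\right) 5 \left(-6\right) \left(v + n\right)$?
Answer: $- \frac{6795}{22} \approx -308.86$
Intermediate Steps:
$n = \frac{13}{22}$ ($n = - \frac{26}{-44} = \left(-26\right) \left(- \frac{1}{44}\right) = \frac{13}{22} \approx 0.59091$)
$L{\left(m,Q \right)} = 2 m$
$v = - \frac{53}{20}$ ($v = \frac{53}{2 \left(-10\right)} = \frac{53}{-20} = 53 \left(- \frac{1}{20}\right) = - \frac{53}{20} \approx -2.65$)
$\left(-5\right) 5 \left(-6\right) \left(v + n\right) = \left(-5\right) 5 \left(-6\right) \left(- \frac{53}{20} + \frac{13}{22}\right) = \left(-25\right) \left(-6\right) \left(- \frac{453}{220}\right) = 150 \left(- \frac{453}{220}\right) = - \frac{6795}{22}$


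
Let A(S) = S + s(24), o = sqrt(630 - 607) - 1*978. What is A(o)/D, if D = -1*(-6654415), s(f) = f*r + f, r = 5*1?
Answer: -834/6654415 + sqrt(23)/6654415 ≈ -0.00012461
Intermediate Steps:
r = 5
s(f) = 6*f (s(f) = f*5 + f = 5*f + f = 6*f)
o = -978 + sqrt(23) (o = sqrt(23) - 978 = -978 + sqrt(23) ≈ -973.20)
A(S) = 144 + S (A(S) = S + 6*24 = S + 144 = 144 + S)
D = 6654415
A(o)/D = (144 + (-978 + sqrt(23)))/6654415 = (-834 + sqrt(23))*(1/6654415) = -834/6654415 + sqrt(23)/6654415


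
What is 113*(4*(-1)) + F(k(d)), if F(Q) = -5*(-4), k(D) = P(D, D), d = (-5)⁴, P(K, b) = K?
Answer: -432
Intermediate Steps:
d = 625
k(D) = D
F(Q) = 20
113*(4*(-1)) + F(k(d)) = 113*(4*(-1)) + 20 = 113*(-4) + 20 = -452 + 20 = -432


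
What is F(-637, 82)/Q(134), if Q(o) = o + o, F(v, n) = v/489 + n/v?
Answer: -445867/83480124 ≈ -0.0053410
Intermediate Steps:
F(v, n) = v/489 + n/v (F(v, n) = v*(1/489) + n/v = v/489 + n/v)
Q(o) = 2*o
F(-637, 82)/Q(134) = ((1/489)*(-637) + 82/(-637))/((2*134)) = (-637/489 + 82*(-1/637))/268 = (-637/489 - 82/637)*(1/268) = -445867/311493*1/268 = -445867/83480124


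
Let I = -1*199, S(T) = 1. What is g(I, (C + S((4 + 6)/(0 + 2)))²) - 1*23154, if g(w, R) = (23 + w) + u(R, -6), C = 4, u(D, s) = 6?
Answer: -23324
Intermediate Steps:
I = -199
g(w, R) = 29 + w (g(w, R) = (23 + w) + 6 = 29 + w)
g(I, (C + S((4 + 6)/(0 + 2)))²) - 1*23154 = (29 - 199) - 1*23154 = -170 - 23154 = -23324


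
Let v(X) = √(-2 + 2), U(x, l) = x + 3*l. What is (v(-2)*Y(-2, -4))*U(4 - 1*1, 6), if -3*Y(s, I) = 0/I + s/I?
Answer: 0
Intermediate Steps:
Y(s, I) = -s/(3*I) (Y(s, I) = -(0/I + s/I)/3 = -(0 + s/I)/3 = -s/(3*I))
v(X) = 0 (v(X) = √0 = 0)
(v(-2)*Y(-2, -4))*U(4 - 1*1, 6) = (0*(-⅓*(-2)/(-4)))*((4 - 1*1) + 3*6) = (0*(-⅓*(-2)*(-¼)))*((4 - 1) + 18) = (0*(-⅙))*(3 + 18) = 0*21 = 0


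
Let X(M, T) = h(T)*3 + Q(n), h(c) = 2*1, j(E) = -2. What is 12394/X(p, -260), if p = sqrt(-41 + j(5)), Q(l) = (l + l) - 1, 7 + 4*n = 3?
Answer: 12394/3 ≈ 4131.3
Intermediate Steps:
n = -1 (n = -7/4 + (1/4)*3 = -7/4 + 3/4 = -1)
h(c) = 2
Q(l) = -1 + 2*l (Q(l) = 2*l - 1 = -1 + 2*l)
p = I*sqrt(43) (p = sqrt(-41 - 2) = sqrt(-43) = I*sqrt(43) ≈ 6.5574*I)
X(M, T) = 3 (X(M, T) = 2*3 + (-1 + 2*(-1)) = 6 + (-1 - 2) = 6 - 3 = 3)
12394/X(p, -260) = 12394/3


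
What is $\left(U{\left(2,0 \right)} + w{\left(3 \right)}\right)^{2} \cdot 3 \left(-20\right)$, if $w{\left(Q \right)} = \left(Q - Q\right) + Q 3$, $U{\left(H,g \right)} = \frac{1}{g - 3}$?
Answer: $- \frac{13520}{3} \approx -4506.7$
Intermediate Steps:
$U{\left(H,g \right)} = \frac{1}{-3 + g}$
$w{\left(Q \right)} = 3 Q$ ($w{\left(Q \right)} = 0 + 3 Q = 3 Q$)
$\left(U{\left(2,0 \right)} + w{\left(3 \right)}\right)^{2} \cdot 3 \left(-20\right) = \left(\frac{1}{-3 + 0} + 3 \cdot 3\right)^{2} \cdot 3 \left(-20\right) = \left(\frac{1}{-3} + 9\right)^{2} \cdot 3 \left(-20\right) = \left(- \frac{1}{3} + 9\right)^{2} \cdot 3 \left(-20\right) = \left(\frac{26}{3}\right)^{2} \cdot 3 \left(-20\right) = \frac{676}{9} \cdot 3 \left(-20\right) = \frac{676}{3} \left(-20\right) = - \frac{13520}{3}$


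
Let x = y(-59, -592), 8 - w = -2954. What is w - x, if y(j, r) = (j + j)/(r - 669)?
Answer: 3734964/1261 ≈ 2961.9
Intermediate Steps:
w = 2962 (w = 8 - 1*(-2954) = 8 + 2954 = 2962)
y(j, r) = 2*j/(-669 + r) (y(j, r) = (2*j)/(-669 + r) = 2*j/(-669 + r))
x = 118/1261 (x = 2*(-59)/(-669 - 592) = 2*(-59)/(-1261) = 2*(-59)*(-1/1261) = 118/1261 ≈ 0.093577)
w - x = 2962 - 1*118/1261 = 2962 - 118/1261 = 3734964/1261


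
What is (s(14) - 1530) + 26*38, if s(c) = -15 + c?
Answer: -543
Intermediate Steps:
(s(14) - 1530) + 26*38 = ((-15 + 14) - 1530) + 26*38 = (-1 - 1530) + 988 = -1531 + 988 = -543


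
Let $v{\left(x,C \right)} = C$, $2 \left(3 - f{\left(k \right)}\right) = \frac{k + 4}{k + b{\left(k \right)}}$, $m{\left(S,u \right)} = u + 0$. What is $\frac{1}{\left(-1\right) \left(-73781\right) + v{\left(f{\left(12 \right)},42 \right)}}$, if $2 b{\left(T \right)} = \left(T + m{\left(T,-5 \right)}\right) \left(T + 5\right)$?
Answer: $\frac{1}{73823} \approx 1.3546 \cdot 10^{-5}$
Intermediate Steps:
$m{\left(S,u \right)} = u$
$b{\left(T \right)} = \frac{\left(-5 + T\right) \left(5 + T\right)}{2}$ ($b{\left(T \right)} = \frac{\left(T - 5\right) \left(T + 5\right)}{2} = \frac{\left(-5 + T\right) \left(5 + T\right)}{2}$)
$f{\left(k \right)} = 3 - \frac{4 + k}{2 \left(- \frac{25}{2} + k + \frac{k^{2}}{2}\right)}$ ($f{\left(k \right)} = 3 - \frac{\left(k + 4\right) \frac{1}{k + \left(- \frac{25}{2} + \frac{k^{2}}{2}\right)}}{2} = 3 - \frac{\left(4 + k\right) \frac{1}{- \frac{25}{2} + k + \frac{k^{2}}{2}}}{2} = 3 - \frac{\frac{1}{- \frac{25}{2} + k + \frac{k^{2}}{2}} \left(4 + k\right)}{2} = 3 - \frac{4 + k}{2 \left(- \frac{25}{2} + k + \frac{k^{2}}{2}\right)}$)
$\frac{1}{\left(-1\right) \left(-73781\right) + v{\left(f{\left(12 \right)},42 \right)}} = \frac{1}{\left(-1\right) \left(-73781\right) + 42} = \frac{1}{73781 + 42} = \frac{1}{73823}$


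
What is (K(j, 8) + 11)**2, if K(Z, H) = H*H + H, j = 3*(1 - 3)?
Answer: 6889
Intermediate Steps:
j = -6 (j = 3*(-2) = -6)
K(Z, H) = H + H**2 (K(Z, H) = H**2 + H = H + H**2)
(K(j, 8) + 11)**2 = (8*(1 + 8) + 11)**2 = (8*9 + 11)**2 = (72 + 11)**2 = 83**2 = 6889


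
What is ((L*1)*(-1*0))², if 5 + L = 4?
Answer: 0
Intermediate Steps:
L = -1 (L = -5 + 4 = -1)
((L*1)*(-1*0))² = ((-1*1)*(-1*0))² = (-1*0)² = 0² = 0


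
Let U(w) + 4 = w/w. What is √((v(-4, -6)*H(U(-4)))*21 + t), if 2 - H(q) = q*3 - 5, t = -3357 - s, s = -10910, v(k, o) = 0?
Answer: √7553 ≈ 86.908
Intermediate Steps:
t = 7553 (t = -3357 - 1*(-10910) = -3357 + 10910 = 7553)
U(w) = -3 (U(w) = -4 + w/w = -4 + 1 = -3)
H(q) = 7 - 3*q (H(q) = 2 - (q*3 - 5) = 2 - (3*q - 5) = 2 - (-5 + 3*q) = 2 + (5 - 3*q) = 7 - 3*q)
√((v(-4, -6)*H(U(-4)))*21 + t) = √((0*(7 - 3*(-3)))*21 + 7553) = √((0*(7 + 9))*21 + 7553) = √((0*16)*21 + 7553) = √(0*21 + 7553) = √(0 + 7553) = √7553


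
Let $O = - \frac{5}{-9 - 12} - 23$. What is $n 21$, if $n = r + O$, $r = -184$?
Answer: $-4342$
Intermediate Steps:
$O = - \frac{478}{21}$ ($O = - \frac{5}{-21} - 23 = \left(-5\right) \left(- \frac{1}{21}\right) - 23 = \frac{5}{21} - 23 = - \frac{478}{21} \approx -22.762$)
$n = - \frac{4342}{21}$ ($n = -184 - \frac{478}{21} = - \frac{4342}{21} \approx -206.76$)
$n 21 = \left(- \frac{4342}{21}\right) 21 = -4342$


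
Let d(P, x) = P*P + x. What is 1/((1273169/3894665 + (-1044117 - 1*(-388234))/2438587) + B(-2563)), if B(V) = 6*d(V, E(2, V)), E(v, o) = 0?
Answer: 9497479438355/374331888602437243978 ≈ 2.5372e-8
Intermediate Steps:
d(P, x) = x + P² (d(P, x) = P² + x = x + P²)
B(V) = 6*V² (B(V) = 6*(0 + V²) = 6*V²)
1/((1273169/3894665 + (-1044117 - 1*(-388234))/2438587) + B(-2563)) = 1/((1273169/3894665 + (-1044117 - 1*(-388234))/2438587) + 6*(-2563)²) = 1/((1273169*(1/3894665) + (-1044117 + 388234)*(1/2438587)) + 6*6568969) = 1/((1273169/3894665 - 655883*1/2438587) + 39413814) = 1/((1273169/3894665 - 655883/2438587) + 39413814) = 1/(550288808008/9497479438355 + 39413814) = 1/(374331888602437243978/9497479438355) = 9497479438355/374331888602437243978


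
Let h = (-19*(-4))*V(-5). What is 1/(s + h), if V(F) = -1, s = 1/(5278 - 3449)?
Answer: -1829/139003 ≈ -0.013158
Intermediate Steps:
s = 1/1829 ≈ 0.00054675
h = -76 (h = -19*(-4)*(-1) = 76*(-1) = -76)
1/(s + h) = 1/(1/1829 - 76) = 1/(-139003/1829) = -1829/139003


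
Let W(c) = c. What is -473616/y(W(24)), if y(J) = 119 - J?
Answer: -473616/95 ≈ -4985.4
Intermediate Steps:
-473616/y(W(24)) = -473616/(119 - 1*24) = -473616/(119 - 24) = -473616/95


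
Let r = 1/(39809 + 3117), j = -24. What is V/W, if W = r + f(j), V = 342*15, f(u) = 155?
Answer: 220210380/6653531 ≈ 33.097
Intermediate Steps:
V = 5130
r = 1/42926 ≈ 2.3296e-5
W = 6653531/42926 (W = 1/42926 + 155 = 6653531/42926 ≈ 155.00)
V/W = 5130/(6653531/42926) = 5130*(42926/6653531) = 220210380/6653531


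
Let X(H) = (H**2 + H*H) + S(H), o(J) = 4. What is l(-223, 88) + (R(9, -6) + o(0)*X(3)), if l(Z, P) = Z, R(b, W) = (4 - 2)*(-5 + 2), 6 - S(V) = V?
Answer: -145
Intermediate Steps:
S(V) = 6 - V
R(b, W) = -6 (R(b, W) = 2*(-3) = -6)
X(H) = 6 - H + 2*H**2 (X(H) = (H**2 + H*H) + (6 - H) = (H**2 + H**2) + (6 - H) = 2*H**2 + (6 - H) = 6 - H + 2*H**2)
l(-223, 88) + (R(9, -6) + o(0)*X(3)) = -223 + (-6 + 4*(6 - 1*3 + 2*3**2)) = -223 + (-6 + 4*(6 - 3 + 2*9)) = -223 + (-6 + 4*(6 - 3 + 18)) = -223 + (-6 + 4*21) = -223 + (-6 + 84) = -223 + 78 = -145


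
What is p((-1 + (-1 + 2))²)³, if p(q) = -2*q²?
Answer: 0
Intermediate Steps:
p((-1 + (-1 + 2))²)³ = (-2*(-1 + (-1 + 2))⁴)³ = (-2*(-1 + 1)⁴)³ = (-2*(0²)²)³ = (-2*0²)³ = (-2*0)³ = 0³ = 0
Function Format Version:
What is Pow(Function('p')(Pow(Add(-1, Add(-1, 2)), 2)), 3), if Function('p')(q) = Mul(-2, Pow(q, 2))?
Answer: 0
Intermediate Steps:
Pow(Function('p')(Pow(Add(-1, Add(-1, 2)), 2)), 3) = Pow(Mul(-2, Pow(Pow(Add(-1, Add(-1, 2)), 2), 2)), 3) = Pow(Mul(-2, Pow(Pow(Add(-1, 1), 2), 2)), 3) = Pow(Mul(-2, Pow(Pow(0, 2), 2)), 3) = Pow(Mul(-2, Pow(0, 2)), 3) = Pow(Mul(-2, 0), 3) = Pow(0, 3) = 0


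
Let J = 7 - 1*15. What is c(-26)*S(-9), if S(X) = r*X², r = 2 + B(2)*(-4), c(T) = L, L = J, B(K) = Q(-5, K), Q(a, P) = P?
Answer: 3888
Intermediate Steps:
B(K) = K
J = -8 (J = 7 - 15 = -8)
L = -8
c(T) = -8
r = -6 (r = 2 + 2*(-4) = 2 - 8 = -6)
S(X) = -6*X²
c(-26)*S(-9) = -(-48)*(-9)² = -(-48)*81 = -8*(-486) = 3888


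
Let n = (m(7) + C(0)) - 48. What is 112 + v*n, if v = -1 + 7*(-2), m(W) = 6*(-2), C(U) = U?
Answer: 1012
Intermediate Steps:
m(W) = -12
v = -15 (v = -1 - 14 = -15)
n = -60 (n = (-12 + 0) - 48 = -12 - 48 = -60)
112 + v*n = 112 - 15*(-60) = 112 + 900 = 1012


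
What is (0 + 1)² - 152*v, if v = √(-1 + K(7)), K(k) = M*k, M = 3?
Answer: 1 - 304*√5 ≈ -678.76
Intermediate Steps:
K(k) = 3*k
v = 2*√5 (v = √(-1 + 3*7) = √(-1 + 21) = √20 = 2*√5 ≈ 4.4721)
(0 + 1)² - 152*v = (0 + 1)² - 304*√5 = 1² - 304*√5 = 1 - 304*√5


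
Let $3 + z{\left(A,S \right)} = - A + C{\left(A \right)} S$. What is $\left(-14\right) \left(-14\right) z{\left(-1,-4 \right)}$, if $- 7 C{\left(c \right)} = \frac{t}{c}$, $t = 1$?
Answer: $-504$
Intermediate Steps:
$C{\left(c \right)} = - \frac{1}{7 c}$ ($C{\left(c \right)} = - \frac{1 \frac{1}{c}}{7} = - \frac{1}{7 c}$)
$z{\left(A,S \right)} = -3 - A - \frac{S}{7 A}$ ($z{\left(A,S \right)} = -3 + \left(- A + - \frac{1}{7 A} S\right) = -3 - \left(A + \frac{S}{7 A}\right) = -3 - A - \frac{S}{7 A}$)
$\left(-14\right) \left(-14\right) z{\left(-1,-4 \right)} = \left(-14\right) \left(-14\right) \left(-3 - -1 - - \frac{4}{7 \left(-1\right)}\right) = 196 \left(-3 + 1 - \left(- \frac{4}{7}\right) \left(-1\right)\right) = 196 \left(-3 + 1 - \frac{4}{7}\right) = 196 \left(- \frac{18}{7}\right) = -504$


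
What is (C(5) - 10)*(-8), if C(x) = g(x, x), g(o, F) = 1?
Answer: 72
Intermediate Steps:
C(x) = 1
(C(5) - 10)*(-8) = (1 - 10)*(-8) = -9*(-8) = 72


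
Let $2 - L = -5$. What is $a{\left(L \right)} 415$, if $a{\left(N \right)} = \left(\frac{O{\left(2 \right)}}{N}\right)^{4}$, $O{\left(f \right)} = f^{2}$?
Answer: $\frac{106240}{2401} \approx 44.248$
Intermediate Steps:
$L = 7$ ($L = 2 - -5 = 2 + 5 = 7$)
$a{\left(N \right)} = \frac{256}{N^{4}}$ ($a{\left(N \right)} = \left(\frac{2^{2}}{N}\right)^{4} = \left(\frac{4}{N}\right)^{4} = \frac{256}{N^{4}}$)
$a{\left(L \right)} 415 = \frac{256}{2401} \cdot 415 = \frac{106240}{2401}$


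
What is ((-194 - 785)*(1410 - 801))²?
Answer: 355467556521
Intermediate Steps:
((-194 - 785)*(1410 - 801))² = (-979*609)² = (-596211)² = 355467556521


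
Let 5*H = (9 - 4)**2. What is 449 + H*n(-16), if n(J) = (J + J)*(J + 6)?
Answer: 2049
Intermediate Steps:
n(J) = 2*J*(6 + J) (n(J) = (2*J)*(6 + J) = 2*J*(6 + J))
H = 5 (H = (9 - 4)**2/5 = (1/5)*5**2 = (1/5)*25 = 5)
449 + H*n(-16) = 449 + 5*(2*(-16)*(6 - 16)) = 449 + 5*(2*(-16)*(-10)) = 449 + 5*320 = 449 + 1600 = 2049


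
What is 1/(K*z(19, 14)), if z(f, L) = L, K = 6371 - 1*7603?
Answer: -1/17248 ≈ -5.7978e-5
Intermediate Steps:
K = -1232 (K = 6371 - 7603 = -1232)
1/(K*z(19, 14)) = 1/(-1232*14) = 1/(-17248) = -1/17248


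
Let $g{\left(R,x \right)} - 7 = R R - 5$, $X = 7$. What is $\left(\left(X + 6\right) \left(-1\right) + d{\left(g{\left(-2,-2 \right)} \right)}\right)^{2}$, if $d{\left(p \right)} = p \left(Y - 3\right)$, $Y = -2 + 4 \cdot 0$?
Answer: $1849$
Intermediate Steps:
$Y = -2$ ($Y = -2 + 0 = -2$)
$g{\left(R,x \right)} = 2 + R^{2}$ ($g{\left(R,x \right)} = 7 + \left(R R - 5\right) = 7 + \left(R^{2} - 5\right) = 7 + \left(-5 + R^{2}\right) = 2 + R^{2}$)
$d{\left(p \right)} = - 5 p$ ($d{\left(p \right)} = p \left(-2 - 3\right) = p \left(-5\right) = - 5 p$)
$\left(\left(X + 6\right) \left(-1\right) + d{\left(g{\left(-2,-2 \right)} \right)}\right)^{2} = \left(\left(7 + 6\right) \left(-1\right) - 5 \left(2 + \left(-2\right)^{2}\right)\right)^{2} = \left(13 \left(-1\right) - 5 \left(2 + 4\right)\right)^{2} = \left(-13 - 30\right)^{2} = \left(-43\right)^{2} = 1849$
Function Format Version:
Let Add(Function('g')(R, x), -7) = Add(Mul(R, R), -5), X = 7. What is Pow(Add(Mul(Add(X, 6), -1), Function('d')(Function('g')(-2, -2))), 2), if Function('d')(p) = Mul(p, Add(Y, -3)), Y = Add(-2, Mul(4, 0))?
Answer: 1849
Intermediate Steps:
Y = -2 (Y = Add(-2, 0) = -2)
Function('g')(R, x) = Add(2, Pow(R, 2)) (Function('g')(R, x) = Add(7, Add(Mul(R, R), -5)) = Add(7, Add(Pow(R, 2), -5)) = Add(7, Add(-5, Pow(R, 2))) = Add(2, Pow(R, 2)))
Function('d')(p) = Mul(-5, p) (Function('d')(p) = Mul(p, Add(-2, -3)) = Mul(p, -5) = Mul(-5, p))
Pow(Add(Mul(Add(X, 6), -1), Function('d')(Function('g')(-2, -2))), 2) = Pow(Add(Mul(Add(7, 6), -1), Mul(-5, Add(2, Pow(-2, 2)))), 2) = Pow(Add(Mul(13, -1), Mul(-5, Add(2, 4))), 2) = Pow(Add(-13, Mul(-5, 6)), 2) = Pow(Add(-13, -30), 2) = Pow(-43, 2) = 1849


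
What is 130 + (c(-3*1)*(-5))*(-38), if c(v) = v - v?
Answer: 130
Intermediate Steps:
c(v) = 0
130 + (c(-3*1)*(-5))*(-38) = 130 + (0*(-5))*(-38) = 130 + 0*(-38) = 130 + 0 = 130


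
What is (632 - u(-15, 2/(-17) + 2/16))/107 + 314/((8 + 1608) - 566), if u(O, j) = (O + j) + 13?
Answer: 47551739/7639800 ≈ 6.2242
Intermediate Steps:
u(O, j) = 13 + O + j
(632 - u(-15, 2/(-17) + 2/16))/107 + 314/((8 + 1608) - 566) = (632 - (13 - 15 + (2/(-17) + 2/16)))/107 + 314/((8 + 1608) - 566) = (632 - (13 - 15 + (2*(-1/17) + 2*(1/16))))*(1/107) + 314/(1616 - 566) = (632 - (13 - 15 + (-2/17 + 1/8)))*(1/107) + 314/1050 = (632 - (13 - 15 + 1/136))*(1/107) + 314*(1/1050) = (632 - 1*(-271/136))*(1/107) + 157/525 = (632 + 271/136)*(1/107) + 157/525 = (86223/136)*(1/107) + 157/525 = 86223/14552 + 157/525 = 47551739/7639800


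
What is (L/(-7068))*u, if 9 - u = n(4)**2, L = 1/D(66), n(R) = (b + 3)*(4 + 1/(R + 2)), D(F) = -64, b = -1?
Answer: -17/127224 ≈ -0.00013362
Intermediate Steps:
n(R) = 8 + 2/(2 + R) (n(R) = (-1 + 3)*(4 + 1/(R + 2)) = 2*(4 + 1/(2 + R)) = 8 + 2/(2 + R))
L = -1/64 (L = 1/(-64) = -1/64 ≈ -0.015625)
u = -544/9 (u = 9 - (2*(9 + 4*4)/(2 + 4))**2 = 9 - (2*(9 + 16)/6)**2 = 9 - (2*(1/6)*25)**2 = 9 - (25/3)**2 = 9 - 1*625/9 = 9 - 625/9 = -544/9 ≈ -60.444)
(L/(-7068))*u = -1/64/(-7068)*(-544/9) = -1/64*(-1/7068)*(-544/9) = (1/452352)*(-544/9) = -17/127224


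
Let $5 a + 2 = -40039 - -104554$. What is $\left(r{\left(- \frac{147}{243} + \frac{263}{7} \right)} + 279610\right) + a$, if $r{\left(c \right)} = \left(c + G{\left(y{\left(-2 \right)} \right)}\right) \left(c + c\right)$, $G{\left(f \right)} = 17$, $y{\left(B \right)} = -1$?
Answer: $\frac{476611466707}{1607445} \approx 2.965 \cdot 10^{5}$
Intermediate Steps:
$r{\left(c \right)} = 2 c \left(17 + c\right)$ ($r{\left(c \right)} = \left(c + 17\right) \left(c + c\right) = \left(17 + c\right) 2 c = 2 c \left(17 + c\right)$)
$a = \frac{64513}{5}$ ($a = - \frac{2}{5} + \frac{-40039 - -104554}{5} = - \frac{2}{5} + \frac{-40039 + 104554}{5} = - \frac{2}{5} + \frac{1}{5} \cdot 64515 = - \frac{2}{5} + 12903 = \frac{64513}{5} \approx 12903.0$)
$\left(r{\left(- \frac{147}{243} + \frac{263}{7} \right)} + 279610\right) + a = \left(2 \left(- \frac{147}{243} + \frac{263}{7}\right) \left(17 + \left(- \frac{147}{243} + \frac{263}{7}\right)\right) + 279610\right) + \frac{64513}{5} = \left(2 \left(\left(-147\right) \frac{1}{243} + 263 \cdot \frac{1}{7}\right) \left(17 + \left(\left(-147\right) \frac{1}{243} + 263 \cdot \frac{1}{7}\right)\right) + 279610\right) + \frac{64513}{5} = \left(2 \left(- \frac{49}{81} + \frac{263}{7}\right) \left(17 + \left(- \frac{49}{81} + \frac{263}{7}\right)\right) + 279610\right) + \frac{64513}{5} = \left(2 \cdot \frac{20960}{567} \left(17 + \frac{20960}{567}\right) + 279610\right) + \frac{64513}{5} = \left(2 \cdot \frac{20960}{567} \cdot \frac{30599}{567} + 279610\right) + \frac{64513}{5} = \left(\frac{1282710080}{321489} + 279610\right) + \frac{64513}{5} = \frac{91174249370}{321489} + \frac{64513}{5} = \frac{476611466707}{1607445}$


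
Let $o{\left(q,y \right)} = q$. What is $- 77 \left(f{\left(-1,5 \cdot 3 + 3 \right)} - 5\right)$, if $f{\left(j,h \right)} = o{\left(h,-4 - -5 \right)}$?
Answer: $-1001$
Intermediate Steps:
$f{\left(j,h \right)} = h$
$- 77 \left(f{\left(-1,5 \cdot 3 + 3 \right)} - 5\right) = - 77 \left(\left(5 \cdot 3 + 3\right) - 5\right) = - 77 \left(\left(15 + 3\right) - 5\right) = - 77 \left(18 - 5\right) = \left(-77\right) 13 = -1001$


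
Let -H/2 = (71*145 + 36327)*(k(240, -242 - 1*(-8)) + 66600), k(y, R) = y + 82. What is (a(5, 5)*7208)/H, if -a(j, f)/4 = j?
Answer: 18020/780009371 ≈ 2.3102e-5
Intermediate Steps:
a(j, f) = -4*j
k(y, R) = 82 + y
H = -6240074968 (H = -2*(71*145 + 36327)*((82 + 240) + 66600) = -2*(10295 + 36327)*(322 + 66600) = -93244*66922 = -2*3120037484 = -6240074968)
(a(5, 5)*7208)/H = (-4*5*7208)/(-6240074968) = -20*7208*(-1/6240074968) = -144160*(-1/6240074968) = 18020/780009371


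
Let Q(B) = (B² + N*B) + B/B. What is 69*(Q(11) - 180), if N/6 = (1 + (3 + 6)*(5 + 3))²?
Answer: 24264264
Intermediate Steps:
N = 31974 (N = 6*(1 + (3 + 6)*(5 + 3))² = 6*(1 + 9*8)² = 6*(1 + 72)² = 6*73² = 6*5329 = 31974)
Q(B) = 1 + B² + 31974*B (Q(B) = (B² + 31974*B) + B/B = (B² + 31974*B) + 1 = 1 + B² + 31974*B)
69*(Q(11) - 180) = 69*((1 + 11² + 31974*11) - 180) = 69*((1 + 121 + 351714) - 180) = 69*(351836 - 180) = 69*351656 = 24264264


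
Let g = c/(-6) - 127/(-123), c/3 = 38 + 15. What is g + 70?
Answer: 10955/246 ≈ 44.533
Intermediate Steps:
c = 159 (c = 3*(38 + 15) = 3*53 = 159)
g = -6265/246 (g = 159/(-6) - 127/(-123) = 159*(-⅙) - 127*(-1/123) = -53/2 + 127/123 = -6265/246 ≈ -25.467)
g + 70 = -6265/246 + 70 = 10955/246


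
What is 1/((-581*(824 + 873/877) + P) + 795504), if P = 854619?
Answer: 877/1026792170 ≈ 8.5412e-7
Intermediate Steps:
1/((-581*(824 + 873/877) + P) + 795504) = 1/((-581*(824 + 873/877) + 854619) + 795504) = 1/((-581*723521/877 + 854619) + 795504) = 1/((-420365701/877 + 854619) + 795504) = 1/(329135162/877 + 795504) = 1/(1026792170/877) = 877/1026792170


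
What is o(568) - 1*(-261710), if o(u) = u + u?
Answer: 262846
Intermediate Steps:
o(u) = 2*u
o(568) - 1*(-261710) = 2*568 - 1*(-261710) = 1136 + 261710 = 262846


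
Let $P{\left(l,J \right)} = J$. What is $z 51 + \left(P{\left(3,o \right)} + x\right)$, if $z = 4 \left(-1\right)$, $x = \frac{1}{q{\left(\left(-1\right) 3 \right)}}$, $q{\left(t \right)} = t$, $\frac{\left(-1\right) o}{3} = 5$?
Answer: $- \frac{658}{3} \approx -219.33$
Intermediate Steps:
$o = -15$ ($o = \left(-3\right) 5 = -15$)
$x = - \frac{1}{3}$ ($x = \frac{1}{\left(-1\right) 3} = \frac{1}{-3} = - \frac{1}{3} \approx -0.33333$)
$z = -4$
$z 51 + \left(P{\left(3,o \right)} + x\right) = \left(-4\right) 51 - \frac{46}{3} = -204 - \frac{46}{3} = - \frac{658}{3}$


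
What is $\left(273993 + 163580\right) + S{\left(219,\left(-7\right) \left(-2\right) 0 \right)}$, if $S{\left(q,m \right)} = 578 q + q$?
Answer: $564374$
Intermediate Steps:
$S{\left(q,m \right)} = 579 q$
$\left(273993 + 163580\right) + S{\left(219,\left(-7\right) \left(-2\right) 0 \right)} = \left(273993 + 163580\right) + 579 \cdot 219 = 437573 + 126801 = 564374$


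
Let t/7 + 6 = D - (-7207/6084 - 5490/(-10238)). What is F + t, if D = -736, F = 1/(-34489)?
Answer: -428779376868701/82625021388 ≈ -5189.5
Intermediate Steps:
F = -1/34489 ≈ -2.8995e-5
t = -161620570853/31143996 (t = -42 + 7*(-736 - (-7207/6084 - 5490/(-10238))) = -42 + 7*(-736 - (-7207*1/6084 - 5490*(-1/10238))) = -42 + 7*(-736 - (-7207/6084 + 2745/5119)) = -42 + 7*(-736 - 1*(-20192053/31143996)) = -42 + 7*(-736 + 20192053/31143996) = -42 + 7*(-22901789003/31143996) = -42 - 160312523021/31143996 = -161620570853/31143996 ≈ -5189.5)
F + t = -1/34489 - 161620570853/31143996 = -428779376868701/82625021388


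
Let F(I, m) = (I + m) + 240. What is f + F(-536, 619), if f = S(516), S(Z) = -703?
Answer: -380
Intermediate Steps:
F(I, m) = 240 + I + m
f = -703
f + F(-536, 619) = -703 + (240 - 536 + 619) = -703 + 323 = -380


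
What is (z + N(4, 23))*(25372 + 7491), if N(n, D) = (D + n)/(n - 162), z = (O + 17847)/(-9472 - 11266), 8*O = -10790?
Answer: -208131205037/6553208 ≈ -31760.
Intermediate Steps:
O = -5395/4 (O = (⅛)*(-10790) = -5395/4 ≈ -1348.8)
z = -65993/82952 (z = (-5395/4 + 17847)/(-9472 - 11266) = (65993/4)/(-20738) = (65993/4)*(-1/20738) = -65993/82952 ≈ -0.79556)
N(n, D) = (D + n)/(-162 + n)
(z + N(4, 23))*(25372 + 7491) = (-65993/82952 + (23 + 4)/(-162 + 4))*(25372 + 7491) = (-65993/82952 + 27/(-158))*32863 = (-65993/82952 - 1/158*27)*32863 = (-65993/82952 - 27/158)*32863 = -6333299/6553208*32863 = -208131205037/6553208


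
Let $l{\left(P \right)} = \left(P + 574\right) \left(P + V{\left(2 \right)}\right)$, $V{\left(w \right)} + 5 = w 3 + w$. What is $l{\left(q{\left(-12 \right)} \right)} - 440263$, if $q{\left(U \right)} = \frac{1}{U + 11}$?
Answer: $-439117$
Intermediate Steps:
$V{\left(w \right)} = -5 + 4 w$ ($V{\left(w \right)} = -5 + \left(w 3 + w\right) = -5 + \left(3 w + w\right) = -5 + 4 w$)
$q{\left(U \right)} = \frac{1}{11 + U}$
$l{\left(P \right)} = \left(3 + P\right) \left(574 + P\right)$ ($l{\left(P \right)} = \left(P + 574\right) \left(P + \left(-5 + 4 \cdot 2\right)\right) = \left(574 + P\right) \left(P + \left(-5 + 8\right)\right) = \left(574 + P\right) \left(P + 3\right) = \left(574 + P\right) \left(3 + P\right) = \left(3 + P\right) \left(574 + P\right)$)
$l{\left(q{\left(-12 \right)} \right)} - 440263 = \left(1722 + \left(\frac{1}{11 - 12}\right)^{2} + \frac{577}{11 - 12}\right) - 440263 = \left(1722 + \left(\frac{1}{-1}\right)^{2} + \frac{577}{-1}\right) - 440263 = \left(1722 + \left(-1\right)^{2} + 577 \left(-1\right)\right) - 440263 = \left(1722 + 1 - 577\right) - 440263 = 1146 - 440263 = -439117$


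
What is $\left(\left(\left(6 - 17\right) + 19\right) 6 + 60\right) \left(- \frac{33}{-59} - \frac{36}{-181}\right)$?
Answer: $\frac{874476}{10679} \approx 81.887$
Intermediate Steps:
$\left(\left(\left(6 - 17\right) + 19\right) 6 + 60\right) \left(- \frac{33}{-59} - \frac{36}{-181}\right) = \left(\left(-11 + 19\right) 6 + 60\right) \left(\left(-33\right) \left(- \frac{1}{59}\right) - - \frac{36}{181}\right) = \left(8 \cdot 6 + 60\right) \left(\frac{33}{59} + \frac{36}{181}\right) = \left(48 + 60\right) \frac{8097}{10679} = 108 \cdot \frac{8097}{10679} = \frac{874476}{10679}$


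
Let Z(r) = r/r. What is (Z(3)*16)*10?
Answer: 160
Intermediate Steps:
Z(r) = 1
(Z(3)*16)*10 = (1*16)*10 = 16*10 = 160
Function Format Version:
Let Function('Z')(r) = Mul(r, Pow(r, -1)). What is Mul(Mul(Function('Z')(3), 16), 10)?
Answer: 160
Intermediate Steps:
Function('Z')(r) = 1
Mul(Mul(Function('Z')(3), 16), 10) = Mul(Mul(1, 16), 10) = Mul(16, 10) = 160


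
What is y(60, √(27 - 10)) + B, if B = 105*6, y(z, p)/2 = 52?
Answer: 734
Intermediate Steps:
y(z, p) = 104 (y(z, p) = 2*52 = 104)
B = 630
y(60, √(27 - 10)) + B = 104 + 630 = 734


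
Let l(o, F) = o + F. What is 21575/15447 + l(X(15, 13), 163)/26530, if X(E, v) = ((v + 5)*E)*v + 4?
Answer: 629183369/409808910 ≈ 1.5353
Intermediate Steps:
X(E, v) = 4 + E*v*(5 + v) (X(E, v) = ((5 + v)*E)*v + 4 = (E*(5 + v))*v + 4 = E*v*(5 + v) + 4 = 4 + E*v*(5 + v))
l(o, F) = F + o
21575/15447 + l(X(15, 13), 163)/26530 = 21575/15447 + (163 + (4 + 15*13**2 + 5*15*13))/26530 = 21575*(1/15447) + (163 + (4 + 15*169 + 975))*(1/26530) = 21575/15447 + (163 + (4 + 2535 + 975))*(1/26530) = 21575/15447 + (163 + 3514)*(1/26530) = 21575/15447 + 3677*(1/26530) = 21575/15447 + 3677/26530 = 629183369/409808910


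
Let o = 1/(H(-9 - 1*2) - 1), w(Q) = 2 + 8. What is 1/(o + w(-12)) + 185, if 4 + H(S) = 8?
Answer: 5738/31 ≈ 185.10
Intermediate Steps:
H(S) = 4 (H(S) = -4 + 8 = 4)
w(Q) = 10
o = ⅓ (o = 1/(4 - 1) = 1/3 = ⅓ ≈ 0.33333)
1/(o + w(-12)) + 185 = 1/(⅓ + 10) + 185 = 1/(31/3) + 185 = 3/31 + 185 = 5738/31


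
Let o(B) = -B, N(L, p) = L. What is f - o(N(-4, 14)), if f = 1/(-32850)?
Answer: -131401/32850 ≈ -4.0000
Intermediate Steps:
f = -1/32850 ≈ -3.0441e-5
f - o(N(-4, 14)) = -1/32850 - (-1)*(-4) = -1/32850 - 1*4 = -1/32850 - 4 = -131401/32850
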